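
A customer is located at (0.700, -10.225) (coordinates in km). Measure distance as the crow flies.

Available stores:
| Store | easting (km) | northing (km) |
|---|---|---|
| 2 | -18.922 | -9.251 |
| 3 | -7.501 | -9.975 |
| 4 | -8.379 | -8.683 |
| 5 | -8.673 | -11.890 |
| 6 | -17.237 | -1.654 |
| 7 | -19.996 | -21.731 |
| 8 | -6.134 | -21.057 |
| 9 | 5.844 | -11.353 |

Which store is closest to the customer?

9

Distances from (0.700, -10.225):
2: √((-19.622)² + (0.974)²) = √(385.02288 + 0.94868) = 19.646 km
3: √((-8.201)² + (0.250)²) = √(67.25640 + 0.06250) = 8.205 km
4: √((-9.079)² + (1.542)²) = √(82.42824 + 2.37776) = 9.209 km
5: √((-9.373)² + (-1.665)²) = √(87.85313 + 2.77223) = 9.520 km
6: √((-17.937)² + (8.571)²) = √(321.73597 + 73.46204) = 19.880 km
7: √((-20.696)² + (-11.506)²) = √(428.32442 + 132.38804) = 23.679 km
8: √((-6.834)² + (-10.832)²) = √(46.70356 + 117.33222) = 12.808 km
9: √((5.144)² + (-1.128)²) = √(26.46074 + 1.27238) = 5.266 km
Minimum: 9 at 5.266 km.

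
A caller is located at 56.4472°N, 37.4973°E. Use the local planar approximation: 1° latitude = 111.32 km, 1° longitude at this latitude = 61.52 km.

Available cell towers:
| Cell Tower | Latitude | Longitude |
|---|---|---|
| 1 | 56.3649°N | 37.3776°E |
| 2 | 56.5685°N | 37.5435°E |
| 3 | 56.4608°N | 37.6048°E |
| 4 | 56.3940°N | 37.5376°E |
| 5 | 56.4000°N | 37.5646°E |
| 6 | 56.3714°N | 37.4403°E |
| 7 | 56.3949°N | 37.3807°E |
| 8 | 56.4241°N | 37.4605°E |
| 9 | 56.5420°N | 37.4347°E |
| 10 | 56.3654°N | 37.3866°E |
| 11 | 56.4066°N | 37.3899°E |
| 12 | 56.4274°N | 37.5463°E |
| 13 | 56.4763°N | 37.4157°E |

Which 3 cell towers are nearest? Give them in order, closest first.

Distances from 56.4472°N, 37.4973°E:
1: 11.7543 km
2: 13.7990 km
3: 6.7845 km
4: 6.4202 km
5: 6.6895 km
6: 9.1377 km
7: 9.2386 km
8: 3.4261 km
9: 11.2339 km
10: 11.3709 km
11: 8.0052 km
12: 3.7343 km
13: 5.9745 km
Sorted: 8 (3.4261 km) < 12 (3.7343 km) < 13 (5.9745 km) < 4 (6.4202 km) < 5 (6.6895 km) < …

8, 12, 13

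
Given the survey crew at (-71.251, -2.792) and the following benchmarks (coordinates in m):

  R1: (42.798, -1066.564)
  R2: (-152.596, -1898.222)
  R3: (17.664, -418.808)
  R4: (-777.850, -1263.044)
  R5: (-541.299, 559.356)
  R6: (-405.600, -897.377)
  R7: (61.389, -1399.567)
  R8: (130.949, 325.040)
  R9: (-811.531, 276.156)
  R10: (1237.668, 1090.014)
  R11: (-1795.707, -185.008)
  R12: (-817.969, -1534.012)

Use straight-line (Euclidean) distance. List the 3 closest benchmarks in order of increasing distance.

R8, R3, R5

Distances from (-71.251, -2.792):
R1: 1069.868 m
R2: 1897.175 m
R3: 425.412 m
R4: 1444.824 m
R5: 732.772 m
R6: 955.024 m
R7: 1403.059 m
R8: 385.174 m
R9: 791.092 m
R10: 1705.138 m
R11: 1734.056 m
R12: 1703.591 m
Sorted: R8 (385.174 m) < R3 (425.412 m) < R5 (732.772 m) < R9 (791.092 m) < R6 (955.024 m) < …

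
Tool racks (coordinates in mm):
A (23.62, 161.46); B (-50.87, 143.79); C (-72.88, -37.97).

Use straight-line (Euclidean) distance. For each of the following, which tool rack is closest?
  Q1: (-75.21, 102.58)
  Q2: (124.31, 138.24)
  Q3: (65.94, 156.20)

Q1 at (-75.21, 102.58):
  A: 115.04 mm
  B: 47.86 mm
  C: 140.57 mm
  → nearest: B (47.86 mm)
Q2 at (124.31, 138.24):
  A: 103.33 mm
  B: 175.27 mm
  C: 264.45 mm
  → nearest: A (103.33 mm)
Q3 at (65.94, 156.20):
  A: 42.65 mm
  B: 117.47 mm
  C: 238.69 mm
  → nearest: A (42.65 mm)

Q1→B; Q2→A; Q3→A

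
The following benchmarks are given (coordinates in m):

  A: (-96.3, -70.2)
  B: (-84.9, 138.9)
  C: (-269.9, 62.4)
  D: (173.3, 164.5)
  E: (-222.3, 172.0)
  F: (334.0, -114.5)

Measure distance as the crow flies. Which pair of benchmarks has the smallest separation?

C and E

Pairwise distances:
A–B: 209.4 m
A–C: 218.4 m
A–D: 357.4 m
A–E: 273.0 m
A–F: 432.6 m
B–C: 200.2 m
B–D: 259.5 m
B–E: 141.3 m
B–F: 489.6 m
C–D: 454.8 m
C–E: 119.5 m
C–F: 629.3 m
D–E: 395.7 m
D–F: 322.0 m
E–F: 625.7 m
Closest pair: C–E at 119.5 m.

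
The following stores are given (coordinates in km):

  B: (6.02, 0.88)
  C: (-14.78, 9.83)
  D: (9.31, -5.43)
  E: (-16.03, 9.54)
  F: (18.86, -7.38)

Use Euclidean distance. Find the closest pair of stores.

C and E

Pairwise distances:
B–C: 22.64 km
B–D: 7.12 km
B–E: 23.69 km
B–F: 15.27 km
C–D: 28.52 km
C–E: 1.28 km
C–F: 37.79 km
D–E: 29.43 km
D–F: 9.75 km
E–F: 38.78 km
Closest pair: C–E at 1.28 km.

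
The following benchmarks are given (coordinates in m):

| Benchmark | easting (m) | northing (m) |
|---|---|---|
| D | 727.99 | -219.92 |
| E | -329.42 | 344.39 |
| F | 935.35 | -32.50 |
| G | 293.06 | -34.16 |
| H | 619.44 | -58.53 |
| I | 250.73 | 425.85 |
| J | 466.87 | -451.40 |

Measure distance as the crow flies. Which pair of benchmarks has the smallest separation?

Pairwise distances:
D–E: √((-1057.41)² + (564.31)²) = √(1118115.9081 + 318445.7761) = 1198.57 m
D–F: √((207.36)² + (187.42)²) = √(42998.1696 + 35126.2564) = 279.51 m
D–G: √((-434.93)² + (185.76)²) = √(189164.1049 + 34506.7776) = 472.94 m
D–H: √((-108.55)² + (161.39)²) = √(11783.1025 + 26046.7321) = 194.50 m
D–I: √((-477.26)² + (645.77)²) = √(227777.1076 + 417018.8929) = 802.99 m
D–J: √((-261.12)² + (-231.48)²) = √(68183.6544 + 53582.9904) = 348.95 m
E–F: √((1264.77)² + (-376.89)²) = √(1599643.1529 + 142046.0721) = 1319.73 m
E–G: √((622.48)² + (-378.55)²) = √(387481.3504 + 143300.1025) = 728.55 m
E–H: √((948.86)² + (-402.92)²) = √(900335.2996 + 162344.5264) = 1030.86 m
E–I: √((580.15)² + (81.46)²) = √(336574.0225 + 6635.7316) = 585.84 m
E–J: √((796.29)² + (-795.79)²) = √(634077.7641 + 633281.7241) = 1125.77 m
F–G: √((-642.29)² + (-1.66)²) = √(412536.4441 + 2.7556) = 642.29 m
F–H: √((-315.91)² + (-26.03)²) = √(99799.1281 + 677.5609) = 316.98 m
F–I: √((-684.62)² + (458.35)²) = √(468704.5444 + 210084.7225) = 823.89 m
F–J: √((-468.48)² + (-418.90)²) = √(219473.5104 + 175477.2100) = 628.45 m
G–H: √((326.38)² + (-24.37)²) = √(106523.9044 + 593.8969) = 327.29 m
G–I: √((-42.33)² + (460.01)²) = √(1791.8289 + 211609.2001) = 461.95 m
G–J: √((173.81)² + (-417.24)²) = √(30209.9161 + 174089.2176) = 451.99 m
H–I: √((-368.71)² + (484.38)²) = √(135947.0641 + 234623.9844) = 608.75 m
H–J: √((-152.57)² + (-392.87)²) = √(23277.6049 + 154346.8369) = 421.46 m
I–J: √((216.14)² + (-877.25)²) = √(46716.4996 + 769567.5625) = 903.48 m
Closest pair: D–H at 194.50 m.

D and H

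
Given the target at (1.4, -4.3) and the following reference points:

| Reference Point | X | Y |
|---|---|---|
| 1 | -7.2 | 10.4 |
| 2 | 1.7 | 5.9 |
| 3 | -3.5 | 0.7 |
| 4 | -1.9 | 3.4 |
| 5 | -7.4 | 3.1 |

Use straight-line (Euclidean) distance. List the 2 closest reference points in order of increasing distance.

Distances from (1.4, -4.3):
1: √((-8.6)² + (14.7)²) = √(73.960 + 216.090) = 17.0
2: √((0.3)² + (10.2)²) = √(0.090 + 104.040) = 10.2
3: √((-4.9)² + (5.0)²) = √(24.010 + 25.000) = 7.0
4: √((-3.3)² + (7.7)²) = √(10.890 + 59.290) = 8.4
5: √((-8.8)² + (7.4)²) = √(77.440 + 54.760) = 11.5
Sorted: 3 (7.0) < 4 (8.4) < 2 (10.2) < 5 (11.5) < …

3, 4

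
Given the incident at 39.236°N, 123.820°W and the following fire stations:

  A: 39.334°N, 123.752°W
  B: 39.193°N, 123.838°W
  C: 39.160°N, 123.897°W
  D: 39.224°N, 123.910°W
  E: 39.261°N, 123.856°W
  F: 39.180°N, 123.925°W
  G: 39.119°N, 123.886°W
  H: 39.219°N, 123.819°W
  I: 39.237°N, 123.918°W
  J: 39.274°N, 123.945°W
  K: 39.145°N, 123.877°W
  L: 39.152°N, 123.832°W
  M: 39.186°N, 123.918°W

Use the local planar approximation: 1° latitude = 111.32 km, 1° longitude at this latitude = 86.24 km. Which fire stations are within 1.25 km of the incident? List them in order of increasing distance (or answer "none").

Distances from 39.236°N, 123.820°W:
A: √((0.098·111.32)² + (0.068·86.24)²) = √(119.01414 + 34.39025) = 12.386 km
B: √((-0.043·111.32)² + (-0.018·86.24)²) = √(22.91307 + 2.40970) = 5.032 km
C: √((-0.076·111.32)² + (-0.077·86.24)²) = √(71.57701 + 44.09597) = 10.755 km
D: √((-0.012·111.32)² + (-0.090·86.24)²) = √(1.78447 + 60.24243) = 7.876 km
E: √((0.025·111.32)² + (-0.036·86.24)²) = √(7.74509 + 9.63879) = 4.169 km
F: √((-0.056·111.32)² + (-0.105·86.24)²) = √(38.86176 + 81.99665) = 10.994 km
G: √((-0.117·111.32)² + (-0.066·86.24)²) = √(169.63604 + 32.39704) = 14.214 km
H: √((-0.017·111.32)² + (0.001·86.24)²) = √(3.58133 + 0.00744) = 1.894 km
I: √((0.001·111.32)² + (-0.098·86.24)²) = √(0.01239 + 71.42819) = 8.452 km
J: √((0.038·111.32)² + (-0.125·86.24)²) = √(17.89425 + 116.20840) = 11.580 km
K: √((-0.091·111.32)² + (-0.057·86.24)²) = √(102.61933 + 24.16391) = 11.260 km
L: √((-0.084·111.32)² + (-0.012·86.24)²) = √(87.43896 + 1.07098) = 9.408 km
M: √((-0.050·111.32)² + (-0.098·86.24)²) = √(30.98036 + 71.42819) = 10.120 km
Threshold 1.25 km: none within range.

none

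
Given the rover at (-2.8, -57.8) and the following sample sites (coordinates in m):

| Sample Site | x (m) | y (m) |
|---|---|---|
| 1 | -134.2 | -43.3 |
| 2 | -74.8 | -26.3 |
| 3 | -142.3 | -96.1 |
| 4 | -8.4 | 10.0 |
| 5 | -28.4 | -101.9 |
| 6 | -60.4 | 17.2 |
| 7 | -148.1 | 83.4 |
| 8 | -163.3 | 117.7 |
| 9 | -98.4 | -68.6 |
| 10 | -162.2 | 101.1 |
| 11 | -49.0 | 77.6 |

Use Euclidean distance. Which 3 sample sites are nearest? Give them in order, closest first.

5, 4, 2

Distances from (-2.8, -57.8):
1: √((-131.4)² + (14.5)²) = √(17265.960 + 210.250) = 132.2 m
2: √((-72.0)² + (31.5)²) = √(5184.000 + 992.250) = 78.6 m
3: √((-139.5)² + (-38.3)²) = √(19460.250 + 1466.890) = 144.7 m
4: √((-5.6)² + (67.8)²) = √(31.360 + 4596.840) = 68.0 m
5: √((-25.6)² + (-44.1)²) = √(655.360 + 1944.810) = 51.0 m
6: √((-57.6)² + (75.0)²) = √(3317.760 + 5625.000) = 94.6 m
7: √((-145.3)² + (141.2)²) = √(21112.090 + 19937.440) = 202.6 m
8: √((-160.5)² + (175.5)²) = √(25760.250 + 30800.250) = 237.8 m
9: √((-95.6)² + (-10.8)²) = √(9139.360 + 116.640) = 96.2 m
10: √((-159.4)² + (158.9)²) = √(25408.360 + 25249.210) = 225.1 m
11: √((-46.2)² + (135.4)²) = √(2134.440 + 18333.160) = 143.1 m
Sorted: 5 (51.0 m) < 4 (68.0 m) < 2 (78.6 m) < 6 (94.6 m) < 9 (96.2 m) < …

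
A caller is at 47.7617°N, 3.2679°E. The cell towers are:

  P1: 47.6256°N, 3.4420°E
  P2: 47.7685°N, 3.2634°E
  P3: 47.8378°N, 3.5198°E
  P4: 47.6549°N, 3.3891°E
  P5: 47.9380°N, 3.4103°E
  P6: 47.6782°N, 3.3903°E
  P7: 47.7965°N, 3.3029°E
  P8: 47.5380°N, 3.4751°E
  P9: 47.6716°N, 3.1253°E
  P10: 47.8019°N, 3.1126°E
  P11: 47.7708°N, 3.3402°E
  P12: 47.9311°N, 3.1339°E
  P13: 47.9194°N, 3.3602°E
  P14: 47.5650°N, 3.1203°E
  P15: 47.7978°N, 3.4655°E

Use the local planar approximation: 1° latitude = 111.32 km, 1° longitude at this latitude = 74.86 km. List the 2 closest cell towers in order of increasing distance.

Distances from 47.7617°N, 3.2679°E:
P1: √((-0.1361·111.32)² + (0.1741·74.86)²) = √(229.542256 + 169.862373) = 19.9851 km
P2: √((0.0068·111.32)² + (-0.0045·74.86)²) = √(0.573013 + 0.113481) = 0.8285 km
P3: √((0.0761·111.32)² + (0.2519·74.86)²) = √(71.765499 + 355.595274) = 20.6727 km
P4: √((-0.1068·111.32)² + (0.1212·74.86)²) = √(141.347750 + 82.319910) = 14.9555 km
P5: √((0.1763·111.32)² + (0.1424·74.86)²) = √(385.168729 + 113.636964) = 22.3340 km
P6: √((-0.0835·111.32)² + (0.1224·74.86)²) = √(86.401115 + 83.958077) = 13.0522 km
P7: √((0.0348·111.32)² + (0.0350·74.86)²) = √(15.007380 + 6.864924) = 4.6768 km
P8: √((-0.2237·111.32)² + (0.2072·74.86)²) = √(620.123748 + 240.590873) = 29.3379 km
P9: √((-0.0901·111.32)² + (-0.1426·74.86)²) = √(100.599536 + 113.956394) = 14.6477 km
P10: √((0.0402·111.32)² + (-0.1553·74.86)²) = √(20.026198 + 135.158249) = 12.4573 km
P11: √((0.0091·111.32)² + (0.0723·74.86)²) = √(1.026193 + 29.293836) = 5.5064 km
P12: √((0.1694·111.32)² + (-0.1340·74.86)²) = √(355.609379 + 100.625776) = 21.3597 km
P13: √((0.1577·111.32)² + (0.0923·74.86)²) = √(308.183783 + 47.742268) = 18.8660 km
P14: √((-0.1967·111.32)² + (-0.1476·74.86)²) = √(479.463018 + 122.087826) = 24.5265 km
P15: √((0.0361·111.32)² + (0.1976·74.86)²) = √(16.149564 + 218.813204) = 15.3285 km
Sorted: P2 (0.8285 km) < P7 (4.6768 km) < P11 (5.5064 km) < P10 (12.4573 km) < …

P2, P7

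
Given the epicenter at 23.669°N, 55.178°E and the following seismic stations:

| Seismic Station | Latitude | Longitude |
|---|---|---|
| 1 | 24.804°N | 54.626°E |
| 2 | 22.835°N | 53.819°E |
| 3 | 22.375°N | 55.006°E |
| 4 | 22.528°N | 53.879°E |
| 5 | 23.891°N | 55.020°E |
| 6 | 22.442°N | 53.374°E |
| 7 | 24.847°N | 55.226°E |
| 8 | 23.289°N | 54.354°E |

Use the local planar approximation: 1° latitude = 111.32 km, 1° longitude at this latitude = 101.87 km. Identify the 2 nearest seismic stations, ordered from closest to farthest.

Distances from 23.669°N, 55.178°E:
1: 138.297 km
2: 166.690 km
3: 145.110 km
4: 183.423 km
5: 29.492 km
6: 228.975 km
7: 131.226 km
8: 93.997 km
Sorted: 5 (29.492 km) < 8 (93.997 km) < 7 (131.226 km) < 1 (138.297 km) < …

5, 8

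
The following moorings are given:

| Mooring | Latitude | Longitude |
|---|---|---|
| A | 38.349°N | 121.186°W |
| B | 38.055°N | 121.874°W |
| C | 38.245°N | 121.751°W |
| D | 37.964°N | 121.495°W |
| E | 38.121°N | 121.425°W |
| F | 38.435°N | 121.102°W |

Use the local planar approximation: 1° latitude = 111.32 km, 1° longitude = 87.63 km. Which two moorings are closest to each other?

A and F

Pairwise distances:
A–B: 68.600 km
A–C: 50.847 km
A–D: 50.695 km
A–E: 32.906 km
A–F: 12.076 km
B–C: 23.739 km
B–D: 34.722 km
B–E: 40.026 km
B–F: 79.787 km
C–D: 38.493 km
C–E: 31.728 km
C–F: 60.678 km
D–E: 18.522 km
D–F: 62.730 km
E–F: 44.977 km
Closest pair: A–F at 12.076 km.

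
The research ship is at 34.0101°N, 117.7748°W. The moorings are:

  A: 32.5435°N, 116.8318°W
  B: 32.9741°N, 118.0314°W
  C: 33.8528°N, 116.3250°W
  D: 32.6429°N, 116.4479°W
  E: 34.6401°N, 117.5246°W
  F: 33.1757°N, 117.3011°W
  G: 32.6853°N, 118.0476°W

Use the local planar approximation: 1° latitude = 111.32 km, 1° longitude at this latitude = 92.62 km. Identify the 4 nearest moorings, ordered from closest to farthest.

E, F, B, C

Distances from 34.0101°N, 117.7748°W:
A: √((-1.4666·111.32)² + (0.9430·92.62)²) = √(26654.451910 + 7628.390889) = 185.1563 km
B: √((-1.0360·111.32)² + (-0.2566·92.62)²) = √(13300.436869 + 564.836635) = 117.7509 km
C: √((-0.1573·111.32)² + (1.4498·92.62)²) = √(306.622373 + 18031.246235) = 135.4174 km
D: √((-1.3672·111.32)² + (1.3269·92.62)²) = √(23163.836708 + 15103.790099) = 195.6211 km
E: √((0.6300·111.32)² + (0.2502·92.62)²) = √(4918.441319 + 537.012215) = 73.8610 km
F: √((-0.8344·111.32)² + (0.4737·92.62)²) = √(8627.699019 + 1924.936124) = 102.7260 km
G: √((-1.3248·111.32)² + (-0.2728·92.62)²) = √(21749.387661 + 638.407948) = 149.6255 km
Sorted: E (73.8610 km) < F (102.7260 km) < B (117.7509 km) < C (135.4174 km) < G (149.6255 km) < A (185.1563 km) < …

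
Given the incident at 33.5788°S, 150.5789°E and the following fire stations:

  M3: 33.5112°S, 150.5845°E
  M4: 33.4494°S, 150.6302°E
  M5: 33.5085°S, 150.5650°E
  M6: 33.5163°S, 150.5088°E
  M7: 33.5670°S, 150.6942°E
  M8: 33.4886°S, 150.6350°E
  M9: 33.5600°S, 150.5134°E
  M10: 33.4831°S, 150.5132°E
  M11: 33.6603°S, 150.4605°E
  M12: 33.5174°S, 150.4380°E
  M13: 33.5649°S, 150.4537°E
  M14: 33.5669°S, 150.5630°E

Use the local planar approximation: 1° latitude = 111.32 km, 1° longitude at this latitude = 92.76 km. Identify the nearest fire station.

Distances from 33.5788°S, 150.5789°E:
M3: 7.5431 km
M4: 15.1705 km
M5: 7.9313 km
M6: 9.5231 km
M7: 10.7756 km
M8: 11.3094 km
M9: 6.4261 km
M10: 12.2733 km
M11: 14.2455 km
M12: 14.7492 km
M13: 11.7162 km
M14: 1.9825 km
Minimum: M14 at 1.9825 km.

M14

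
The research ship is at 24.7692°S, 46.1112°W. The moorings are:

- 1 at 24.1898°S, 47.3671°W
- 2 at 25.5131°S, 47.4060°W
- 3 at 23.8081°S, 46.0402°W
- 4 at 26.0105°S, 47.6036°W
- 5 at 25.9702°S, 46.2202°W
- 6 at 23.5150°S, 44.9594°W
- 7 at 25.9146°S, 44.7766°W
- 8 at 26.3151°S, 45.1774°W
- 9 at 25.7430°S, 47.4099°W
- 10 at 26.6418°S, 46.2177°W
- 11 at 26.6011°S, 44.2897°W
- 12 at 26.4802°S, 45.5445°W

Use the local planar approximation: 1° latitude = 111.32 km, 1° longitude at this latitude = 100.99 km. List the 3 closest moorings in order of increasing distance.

Distances from 24.7692°S, 46.1112°W:
1: √((0.5794·111.32)² + (-1.2559·100.99)²) = √(4160.096233 + 16086.696389) = 142.2912 km
2: √((-0.7439·111.32)² + (-1.2948·100.99)²) = √(6857.653109 + 17098.661938) = 154.7783 km
3: √((0.9611·111.32)² + (0.0710·100.99)²) = √(11446.785635 + 51.413059) = 107.2297 km
4: √((-1.2413·111.32)² + (-1.4924·100.99)²) = √(19094.131364 + 22715.757572) = 204.4747 km
5: √((-1.2010·111.32)² + (-0.1090·100.99)²) = √(17874.438590 + 121.174083) = 134.1477 km
6: √((1.2542·111.32)² + (1.1518·100.99)²) = √(19493.058593 + 13530.408005) = 181.7236 km
7: √((-1.1454·111.32)² + (1.3346·100.99)²) = √(16257.761675 + 18165.986430) = 185.5364 km
8: √((-1.5459·111.32)² + (0.9338·100.99)²) = √(29614.826298 + 8893.331553) = 196.2350 km
9: √((-0.9738·111.32)² + (-1.2987·100.99)²) = √(11751.300600 + 17201.821053) = 170.1562 km
10: √((-1.8726·111.32)² + (-0.1065·100.99)²) = √(43454.667722 + 115.679382) = 208.7351 km
11: √((-1.8319·111.32)² + (1.8215·100.99)²) = √(41586.265377 + 33838.811062) = 274.6363 km
12: √((-1.7110·111.32)² + (0.5667·100.99)²) = √(36278.257111 + 3275.391138) = 198.8810 km
Sorted: 3 (107.2297 km) < 5 (134.1477 km) < 1 (142.2912 km) < 2 (154.7783 km) < 9 (170.1562 km) < …

3, 5, 1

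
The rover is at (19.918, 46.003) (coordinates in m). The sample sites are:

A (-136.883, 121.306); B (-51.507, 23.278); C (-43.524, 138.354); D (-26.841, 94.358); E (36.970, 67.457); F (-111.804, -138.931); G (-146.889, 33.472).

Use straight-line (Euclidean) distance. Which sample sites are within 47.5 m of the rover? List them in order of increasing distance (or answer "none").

E

Distances from (19.918, 46.003):
A: 173.946 m
B: 74.953 m
C: 112.043 m
D: 67.265 m
E: 27.405 m
F: 227.049 m
G: 167.277 m
Threshold 47.5 m: E (27.405 m) is within range.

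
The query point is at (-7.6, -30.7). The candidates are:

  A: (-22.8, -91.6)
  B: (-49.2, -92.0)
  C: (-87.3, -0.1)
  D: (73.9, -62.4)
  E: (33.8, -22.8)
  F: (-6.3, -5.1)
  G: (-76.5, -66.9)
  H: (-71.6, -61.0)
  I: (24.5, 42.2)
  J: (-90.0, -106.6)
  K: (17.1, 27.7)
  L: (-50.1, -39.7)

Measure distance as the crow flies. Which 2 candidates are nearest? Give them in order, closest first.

F, E

Distances from (-7.6, -30.7):
A: 62.8
B: 74.1
C: 85.4
D: 87.4
E: 42.1
F: 25.6
G: 77.8
H: 70.8
I: 79.7
J: 112.0
K: 63.4
L: 43.4
Sorted: F (25.6) < E (42.1) < L (43.4) < A (62.8) < …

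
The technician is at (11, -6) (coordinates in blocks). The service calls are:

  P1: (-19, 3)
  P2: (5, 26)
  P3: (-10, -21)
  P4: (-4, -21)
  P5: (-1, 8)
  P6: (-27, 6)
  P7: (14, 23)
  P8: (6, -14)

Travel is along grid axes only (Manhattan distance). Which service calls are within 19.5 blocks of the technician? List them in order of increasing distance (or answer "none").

P8

Distances from (11, -6):
P1: 39 blocks
P2: 38 blocks
P3: 36 blocks
P4: 30 blocks
P5: 26 blocks
P6: 50 blocks
P7: 32 blocks
P8: 13 blocks
Threshold 19.5 blocks: P8 (13 blocks) is within range.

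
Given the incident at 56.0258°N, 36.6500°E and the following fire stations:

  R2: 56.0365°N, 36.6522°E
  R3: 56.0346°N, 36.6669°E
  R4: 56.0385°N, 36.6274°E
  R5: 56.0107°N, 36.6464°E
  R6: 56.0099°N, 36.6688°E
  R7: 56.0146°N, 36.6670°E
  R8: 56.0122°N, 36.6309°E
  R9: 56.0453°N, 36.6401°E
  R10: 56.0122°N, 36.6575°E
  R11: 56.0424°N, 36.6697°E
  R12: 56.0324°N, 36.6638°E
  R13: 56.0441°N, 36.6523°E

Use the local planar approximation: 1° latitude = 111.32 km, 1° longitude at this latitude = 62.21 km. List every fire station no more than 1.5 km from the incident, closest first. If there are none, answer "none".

Distances from 56.0258°N, 36.6500°E:
R2: √((0.0107·111.32)² + (0.0022·62.21)²) = √(1.418776 + 0.018731) = 1.1990 km
R3: √((0.0088·111.32)² + (0.0169·62.21)²) = √(0.959648 + 1.105335) = 1.4370 km
R4: √((0.0127·111.32)² + (-0.0226·62.21)²) = √(1.998729 + 1.976684) = 1.9938 km
R5: √((-0.0151·111.32)² + (-0.0036·62.21)²) = √(2.825532 + 0.050156) = 1.6958 km
R6: √((-0.0159·111.32)² + (0.0188·62.21)²) = √(3.132858 + 1.367843) = 2.1215 km
R7: √((-0.0112·111.32)² + (0.0170·62.21)²) = √(1.554470 + 1.118454) = 1.6349 km
R8: √((-0.0136·111.32)² + (-0.0191·62.21)²) = √(2.292051 + 1.411845) = 1.9246 km
R9: √((0.0195·111.32)² + (-0.0099·62.21)²) = √(4.712112 + 0.379307) = 2.2564 km
R10: √((-0.0136·111.32)² + (0.0075·62.21)²) = √(2.292051 + 0.217692) = 1.5842 km
R11: √((0.0166·111.32)² + (0.0197·62.21)²) = √(3.414779 + 1.501941) = 2.2174 km
R12: √((0.0066·111.32)² + (0.0138·62.21)²) = √(0.539802 + 0.737019) = 1.1300 km
R13: √((0.0183·111.32)² + (0.0023·62.21)²) = √(4.150005 + 0.020473) = 2.0422 km
Threshold 1.5 km: R12 (1.1300 km), R2 (1.1990 km), R3 (1.4370 km) are within range.

R12, R2, R3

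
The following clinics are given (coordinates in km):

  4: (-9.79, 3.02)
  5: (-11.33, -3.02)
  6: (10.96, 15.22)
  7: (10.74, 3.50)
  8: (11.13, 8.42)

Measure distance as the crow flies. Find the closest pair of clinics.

7 and 8

Pairwise distances:
4–5: √((-1.54)² + (-6.04)²) = √(2.3716 + 36.4816) = 6.23 km
4–6: √((20.75)² + (12.20)²) = √(430.5625 + 148.8400) = 24.07 km
4–7: √((20.53)² + (0.48)²) = √(421.4809 + 0.2304) = 20.54 km
4–8: √((20.92)² + (5.40)²) = √(437.6464 + 29.1600) = 21.61 km
5–6: √((22.29)² + (18.24)²) = √(496.8441 + 332.6976) = 28.80 km
5–7: √((22.07)² + (6.52)²) = √(487.0849 + 42.5104) = 23.01 km
5–8: √((22.46)² + (11.44)²) = √(504.4516 + 130.8736) = 25.21 km
6–7: √((-0.22)² + (-11.72)²) = √(0.0484 + 137.3584) = 11.72 km
6–8: √((0.17)² + (-6.80)²) = √(0.0289 + 46.2400) = 6.80 km
7–8: √((0.39)² + (4.92)²) = √(0.1521 + 24.2064) = 4.94 km
Closest pair: 7–8 at 4.94 km.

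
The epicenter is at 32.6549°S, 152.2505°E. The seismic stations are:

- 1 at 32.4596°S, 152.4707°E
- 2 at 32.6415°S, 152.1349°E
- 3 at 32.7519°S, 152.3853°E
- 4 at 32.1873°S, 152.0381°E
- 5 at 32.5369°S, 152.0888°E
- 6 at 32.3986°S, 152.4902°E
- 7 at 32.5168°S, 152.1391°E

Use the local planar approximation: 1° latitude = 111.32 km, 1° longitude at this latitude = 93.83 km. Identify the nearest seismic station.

2

Distances from 32.6549°S, 152.2505°E:
1: 29.9926 km
2: 10.9488 km
3: 16.6306 km
4: 55.7380 km
5: 20.0686 km
6: 36.3302 km
7: 18.5902 km
Minimum: 2 at 10.9488 km.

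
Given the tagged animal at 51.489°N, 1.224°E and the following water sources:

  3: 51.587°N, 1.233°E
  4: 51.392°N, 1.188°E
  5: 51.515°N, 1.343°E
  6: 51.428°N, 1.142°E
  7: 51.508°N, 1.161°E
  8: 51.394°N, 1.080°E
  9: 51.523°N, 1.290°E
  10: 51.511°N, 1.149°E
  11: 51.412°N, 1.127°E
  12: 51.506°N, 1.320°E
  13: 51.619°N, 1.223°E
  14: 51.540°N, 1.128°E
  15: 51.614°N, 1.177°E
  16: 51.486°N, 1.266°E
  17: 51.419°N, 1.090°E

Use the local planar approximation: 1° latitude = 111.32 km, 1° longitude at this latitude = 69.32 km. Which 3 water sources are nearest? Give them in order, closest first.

Distances from 51.489°N, 1.224°E:
3: 10.927 km
4: 11.083 km
5: 8.742 km
6: 8.856 km
7: 4.852 km
8: 14.542 km
9: 5.938 km
10: 5.747 km
11: 10.894 km
12: 6.919 km
13: 14.472 km
14: 8.747 km
15: 14.291 km
16: 2.931 km
17: 12.125 km
Sorted: 16 (2.931 km) < 7 (4.852 km) < 10 (5.747 km) < 9 (5.938 km) < 12 (6.919 km) < …

16, 7, 10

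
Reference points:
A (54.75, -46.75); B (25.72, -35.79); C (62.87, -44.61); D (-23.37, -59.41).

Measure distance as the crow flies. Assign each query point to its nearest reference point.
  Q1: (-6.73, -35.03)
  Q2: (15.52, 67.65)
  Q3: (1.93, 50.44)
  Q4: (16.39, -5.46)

Q1 at (-6.73, -35.03):
  A: √((61.48)² + (-11.72)²) = √(3779.7904 + 137.3584) = 62.59
  B: √((32.45)² + (-0.76)²) = √(1053.0025 + 0.5776) = 32.46
  C: √((69.60)² + (-9.58)²) = √(4844.1600 + 91.7764) = 70.26
  D: √((-16.64)² + (-24.38)²) = √(276.8896 + 594.3844) = 29.52
  → nearest: D (29.52)
Q2 at (15.52, 67.65):
  A: √((39.23)² + (-114.40)²) = √(1538.9929 + 13087.3600) = 120.94
  B: √((10.20)² + (-103.44)²) = √(104.0400 + 10699.8336) = 103.94
  C: √((47.35)² + (-112.26)²) = √(2242.0225 + 12602.3076) = 121.84
  D: √((-38.89)² + (-127.06)²) = √(1512.4321 + 16144.2436) = 132.88
  → nearest: B (103.94)
Q3 at (1.93, 50.44):
  A: √((52.82)² + (-97.19)²) = √(2789.9524 + 9445.8961) = 110.62
  B: √((23.79)² + (-86.23)²) = √(565.9641 + 7435.6129) = 89.45
  C: √((60.94)² + (-95.05)²) = √(3713.6836 + 9034.5025) = 112.91
  D: √((-25.30)² + (-109.85)²) = √(640.0900 + 12067.0225) = 112.73
  → nearest: B (89.45)
Q4 at (16.39, -5.46):
  A: √((38.36)² + (-41.29)²) = √(1471.4896 + 1704.8641) = 56.36
  B: √((9.33)² + (-30.33)²) = √(87.0489 + 919.9089) = 31.73
  C: √((46.48)² + (-39.15)²) = √(2160.3904 + 1532.7225) = 60.77
  D: √((-39.76)² + (-53.95)²) = √(1580.8576 + 2910.6025) = 67.02
  → nearest: B (31.73)

Q1→D; Q2→B; Q3→B; Q4→B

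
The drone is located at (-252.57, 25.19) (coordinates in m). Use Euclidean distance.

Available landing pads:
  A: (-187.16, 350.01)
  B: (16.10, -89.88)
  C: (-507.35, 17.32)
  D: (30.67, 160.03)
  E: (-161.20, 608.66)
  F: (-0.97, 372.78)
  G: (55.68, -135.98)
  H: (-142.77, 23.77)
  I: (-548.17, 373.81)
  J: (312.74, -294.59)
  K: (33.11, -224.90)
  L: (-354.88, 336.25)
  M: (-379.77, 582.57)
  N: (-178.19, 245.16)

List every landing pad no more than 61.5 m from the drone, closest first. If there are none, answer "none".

none

Distances from (-252.57, 25.19):
A: 331.34 m
B: 292.27 m
C: 254.90 m
D: 313.70 m
E: 590.58 m
F: 429.09 m
G: 347.84 m
H: 109.81 m
I: 457.07 m
J: 649.49 m
K: 379.68 m
L: 327.45 m
M: 571.71 m
N: 232.21 m
Threshold 61.5 m: none within range.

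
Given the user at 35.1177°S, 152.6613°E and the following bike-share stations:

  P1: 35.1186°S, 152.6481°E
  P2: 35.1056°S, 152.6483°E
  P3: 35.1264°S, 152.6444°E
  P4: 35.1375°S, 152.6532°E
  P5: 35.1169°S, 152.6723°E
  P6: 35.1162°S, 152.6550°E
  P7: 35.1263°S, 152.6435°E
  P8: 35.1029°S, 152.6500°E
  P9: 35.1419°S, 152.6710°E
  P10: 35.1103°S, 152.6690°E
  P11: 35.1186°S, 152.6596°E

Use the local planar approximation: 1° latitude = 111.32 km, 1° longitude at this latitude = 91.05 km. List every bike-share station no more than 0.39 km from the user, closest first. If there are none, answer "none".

Distances from 35.1177°S, 152.6613°E:
P1: √((-0.0009·111.32)² + (-0.0132·91.05)²) = √(0.010038 + 1.444467) = 1.2060 km
P2: √((0.0121·111.32)² + (-0.0130·91.05)²) = √(1.814334 + 1.401027) = 1.7931 km
P3: √((-0.0087·111.32)² + (-0.0169·91.05)²) = √(0.937961 + 2.367736) = 1.8182 km
P4: √((-0.0198·111.32)² + (-0.0081·91.05)²) = √(4.858216 + 0.543914) = 2.3242 km
P5: √((0.0008·111.32)² + (0.0110·91.05)²) = √(0.007931 + 1.003102) = 1.0055 km
P6: √((0.0015·111.32)² + (-0.0063·91.05)²) = √(0.027882 + 0.329034) = 0.5974 km
P7: √((-0.0086·111.32)² + (-0.0178·91.05)²) = √(0.916523 + 2.626636) = 1.8823 km
P8: √((0.0148·111.32)² + (-0.0113·91.05)²) = √(2.714375 + 1.058563) = 1.9424 km
P9: √((-0.0242·111.32)² + (0.0097·91.05)²) = √(7.257334 + 0.780016) = 2.8350 km
P10: √((0.0074·111.32)² + (0.0077·91.05)²) = √(0.678594 + 0.491520) = 1.0817 km
P11: √((-0.0009·111.32)² + (-0.0017·91.05)²) = √(0.010038 + 0.023958) = 0.1844 km
Threshold 0.39 km: P11 (0.1844 km) is within range.

P11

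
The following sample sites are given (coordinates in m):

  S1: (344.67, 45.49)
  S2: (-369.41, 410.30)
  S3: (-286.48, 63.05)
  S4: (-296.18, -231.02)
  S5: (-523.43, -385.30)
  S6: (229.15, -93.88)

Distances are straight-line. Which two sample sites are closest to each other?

Pairwise distances:
S1–S2: 801.87 m
S1–S3: 631.39 m
S1–S4: 697.96 m
S1–S5: 969.11 m
S1–S6: 181.02 m
S2–S3: 357.02 m
S2–S4: 645.49 m
S2–S5: 810.37 m
S2–S6: 782.61 m
S3–S4: 294.23 m
S3–S5: 507.11 m
S3–S6: 538.98 m
S4–S5: 274.67 m
S4–S6: 542.94 m
S5–S6: 807.03 m
Closest pair: S1–S6 at 181.02 m.

S1 and S6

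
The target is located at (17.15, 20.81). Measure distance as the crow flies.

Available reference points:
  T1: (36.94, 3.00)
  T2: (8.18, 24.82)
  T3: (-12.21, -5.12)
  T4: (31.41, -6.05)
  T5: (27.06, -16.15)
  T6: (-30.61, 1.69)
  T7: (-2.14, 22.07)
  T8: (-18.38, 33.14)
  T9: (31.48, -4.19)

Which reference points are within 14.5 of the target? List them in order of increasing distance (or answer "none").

Distances from (17.15, 20.81):
T1: 26.62
T2: 9.83
T3: 39.17
T4: 30.41
T5: 38.27
T6: 51.45
T7: 19.33
T8: 37.61
T9: 28.82
Threshold 14.5: T2 (9.83) is within range.

T2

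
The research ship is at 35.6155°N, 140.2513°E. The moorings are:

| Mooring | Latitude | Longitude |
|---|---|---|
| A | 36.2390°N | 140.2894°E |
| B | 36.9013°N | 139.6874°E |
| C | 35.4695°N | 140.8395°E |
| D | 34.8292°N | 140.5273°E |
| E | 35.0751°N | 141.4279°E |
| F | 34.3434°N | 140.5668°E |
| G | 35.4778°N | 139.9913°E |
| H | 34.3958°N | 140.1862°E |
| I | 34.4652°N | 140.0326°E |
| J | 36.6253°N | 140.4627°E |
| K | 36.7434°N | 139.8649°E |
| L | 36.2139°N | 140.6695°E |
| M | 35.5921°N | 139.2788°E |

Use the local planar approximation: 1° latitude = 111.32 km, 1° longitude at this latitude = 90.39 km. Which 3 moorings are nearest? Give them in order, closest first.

Distances from 35.6155°N, 140.2513°E:
A: 69.4934 km
B: 151.9399 km
C: 55.5961 km
D: 91.0167 km
E: 122.1877 km
F: 144.4532 km
G: 28.0586 km
H: 135.9045 km
I: 129.5683 km
J: 114.0235 km
K: 130.3251 km
L: 76.5920 km
M: 87.9429 km
Sorted: G (28.0586 km) < C (55.5961 km) < A (69.4934 km) < L (76.5920 km) < M (87.9429 km) < …

G, C, A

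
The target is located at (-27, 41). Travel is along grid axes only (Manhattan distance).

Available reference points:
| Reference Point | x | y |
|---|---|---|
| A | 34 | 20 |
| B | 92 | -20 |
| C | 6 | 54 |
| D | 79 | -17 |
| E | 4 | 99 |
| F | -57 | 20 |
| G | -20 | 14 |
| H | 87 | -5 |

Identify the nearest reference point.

Distances from (-27, 41):
A: |61| + |-21| = 61 + 21 = 82
B: |119| + |-61| = 119 + 61 = 180
C: |33| + |13| = 33 + 13 = 46
D: |106| + |-58| = 106 + 58 = 164
E: |31| + |58| = 31 + 58 = 89
F: |-30| + |-21| = 30 + 21 = 51
G: |7| + |-27| = 7 + 27 = 34
H: |114| + |-46| = 114 + 46 = 160
Minimum: G at 34.

G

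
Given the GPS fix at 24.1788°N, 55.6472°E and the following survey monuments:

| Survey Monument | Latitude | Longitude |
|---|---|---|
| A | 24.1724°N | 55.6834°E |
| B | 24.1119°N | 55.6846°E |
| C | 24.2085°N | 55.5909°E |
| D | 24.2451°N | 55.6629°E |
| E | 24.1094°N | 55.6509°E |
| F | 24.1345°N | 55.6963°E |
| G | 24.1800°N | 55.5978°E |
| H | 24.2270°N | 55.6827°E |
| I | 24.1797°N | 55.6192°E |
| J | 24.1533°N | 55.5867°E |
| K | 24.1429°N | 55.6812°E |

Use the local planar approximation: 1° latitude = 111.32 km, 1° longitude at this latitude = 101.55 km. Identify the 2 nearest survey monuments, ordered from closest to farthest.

I, A

Distances from 24.1788°N, 55.6472°E:
A: √((-0.0064·111.32)² + (0.0362·101.55)²) = √(0.507582 + 13.513785) = 3.7445 km
B: √((-0.0669·111.32)² + (0.0374·101.55)²) = √(55.462396 + 14.424576) = 8.3598 km
C: √((0.0297·111.32)² + (-0.0563·101.55)²) = √(10.930985 + 32.687119) = 6.6044 km
D: √((0.0663·111.32)² + (0.0157·101.55)²) = √(54.472016 + 2.541904) = 7.5508 km
E: √((-0.0694·111.32)² + (0.0037·101.55)²) = √(59.685019 + 0.141177) = 7.7347 km
F: √((-0.0443·111.32)² + (0.0491·101.55)²) = √(24.319456 + 24.861243) = 7.0129 km
G: √((0.0012·111.32)² + (-0.0494·101.55)²) = √(0.017845 + 25.165975) = 5.0183 km
H: √((0.0482·111.32)² + (0.0355·101.55)²) = √(28.789921 + 12.996205) = 6.4642 km
I: √((0.0009·111.32)² + (-0.0280·101.55)²) = √(0.010038 + 8.084924) = 2.8452 km
J: √((-0.0255·111.32)² + (-0.0605·101.55)²) = √(8.057991 + 37.745971) = 6.7679 km
K: √((-0.0359·111.32)² + (0.0340·101.55)²) = √(15.971117 + 11.921137) = 5.2813 km
Sorted: I (2.8452 km) < A (3.7445 km) < G (5.0183 km) < K (5.2813 km) < …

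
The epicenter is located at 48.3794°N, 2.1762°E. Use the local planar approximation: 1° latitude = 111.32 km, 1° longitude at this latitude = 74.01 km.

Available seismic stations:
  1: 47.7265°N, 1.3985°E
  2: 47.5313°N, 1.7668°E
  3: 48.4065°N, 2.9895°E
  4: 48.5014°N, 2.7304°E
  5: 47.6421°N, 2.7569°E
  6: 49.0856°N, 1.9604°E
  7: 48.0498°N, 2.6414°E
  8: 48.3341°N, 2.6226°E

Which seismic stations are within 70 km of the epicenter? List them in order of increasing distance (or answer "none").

Distances from 48.3794°N, 2.1762°E:
1: √((-0.6529·111.32)² + (-0.7777·74.01)²) = √(5282.502759 + 3312.874670) = 92.7113 km
2: √((-0.8481·111.32)² + (-0.4094·74.01)²) = √(8913.341000 + 918.071456) = 99.1535 km
3: √((0.0271·111.32)² + (0.8133·74.01)²) = √(9.100913 + 3623.116952) = 60.2679 km
4: √((0.1220·111.32)² + (0.5542·74.01)²) = √(184.444647 + 1682.340311) = 43.2063 km
5: √((-0.7373·111.32)² + (0.5807·74.01)²) = √(6736.508516 + 1847.074703) = 92.6476 km
6: √((0.7062·111.32)² + (-0.2158·74.01)²) = √(6180.189926 + 255.084276) = 80.2202 km
7: √((-0.3296·111.32)² + (0.4652·74.01)²) = √(1346.234765 + 1185.387165) = 50.3152 km
8: √((-0.0453·111.32)² + (0.4464·74.01)²) = √(25.429791 + 1091.513673) = 33.4207 km
Threshold 70 km: 8 (33.4207 km), 4 (43.2063 km), 7 (50.3152 km), 3 (60.2679 km) are within range.

8, 4, 7, 3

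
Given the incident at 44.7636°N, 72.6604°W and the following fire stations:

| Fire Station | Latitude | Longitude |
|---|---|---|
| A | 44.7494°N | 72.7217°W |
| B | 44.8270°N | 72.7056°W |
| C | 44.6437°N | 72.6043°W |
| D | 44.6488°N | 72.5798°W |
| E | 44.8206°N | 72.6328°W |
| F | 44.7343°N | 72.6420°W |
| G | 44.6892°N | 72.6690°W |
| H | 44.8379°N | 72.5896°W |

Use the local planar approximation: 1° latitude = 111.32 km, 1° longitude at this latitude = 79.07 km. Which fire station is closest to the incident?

F

Distances from 44.7636°N, 72.6604°W:
A: 5.0982 km
B: 7.9110 km
C: 14.0651 km
D: 14.2805 km
E: 6.7100 km
F: 3.5714 km
G: 8.3101 km
H: 9.9875 km
Minimum: F at 3.5714 km.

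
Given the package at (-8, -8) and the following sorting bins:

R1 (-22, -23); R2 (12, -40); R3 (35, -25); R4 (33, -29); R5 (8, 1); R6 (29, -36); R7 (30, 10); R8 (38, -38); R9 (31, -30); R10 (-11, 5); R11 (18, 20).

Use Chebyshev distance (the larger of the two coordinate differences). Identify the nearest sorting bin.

R10

Distances from (-8, -8):
R1: 15
R2: 32
R3: 43
R4: 41
R5: 16
R6: 37
R7: 38
R8: 46
R9: 39
R10: 13
R11: 28
Minimum: R10 at 13.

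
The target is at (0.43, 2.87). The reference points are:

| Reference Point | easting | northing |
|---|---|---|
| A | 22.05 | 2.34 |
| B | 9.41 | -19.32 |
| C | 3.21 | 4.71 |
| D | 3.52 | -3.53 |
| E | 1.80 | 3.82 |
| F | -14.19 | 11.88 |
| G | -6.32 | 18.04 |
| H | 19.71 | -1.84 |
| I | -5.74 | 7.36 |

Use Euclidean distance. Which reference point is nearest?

E

Distances from (0.43, 2.87):
A: 21.63
B: 23.94
C: 3.33
D: 7.11
E: 1.67
F: 17.17
G: 16.60
H: 19.85
I: 7.63
Minimum: E at 1.67.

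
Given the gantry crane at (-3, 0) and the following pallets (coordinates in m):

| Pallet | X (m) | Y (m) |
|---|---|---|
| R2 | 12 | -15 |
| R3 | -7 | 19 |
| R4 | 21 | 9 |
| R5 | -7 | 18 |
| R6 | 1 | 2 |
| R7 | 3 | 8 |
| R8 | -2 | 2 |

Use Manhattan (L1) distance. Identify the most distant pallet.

Distances from (-3, 0):
R2: |15| + |-15| = 15 + 15 = 30 m
R3: |-4| + |19| = 4 + 19 = 23 m
R4: |24| + |9| = 24 + 9 = 33 m
R5: |-4| + |18| = 4 + 18 = 22 m
R6: |4| + |2| = 4 + 2 = 6 m
R7: |6| + |8| = 6 + 8 = 14 m
R8: |1| + |2| = 1 + 2 = 3 m
Maximum: R4 at 33 m.

R4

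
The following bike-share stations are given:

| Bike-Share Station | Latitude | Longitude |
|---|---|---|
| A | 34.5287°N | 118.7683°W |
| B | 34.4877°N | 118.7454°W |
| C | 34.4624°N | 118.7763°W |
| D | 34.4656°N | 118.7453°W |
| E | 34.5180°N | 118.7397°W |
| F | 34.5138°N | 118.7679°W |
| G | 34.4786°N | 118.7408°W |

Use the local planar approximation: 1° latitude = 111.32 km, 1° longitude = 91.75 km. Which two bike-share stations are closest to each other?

B and G

Pairwise distances:
A–B: 5.0245 km
A–C: 7.4169 km
A–D: 7.3344 km
A–E: 2.8817 km
A–F: 1.6591 km
A–G: 6.1213 km
B–C: 3.9962 km
B–D: 2.4602 km
B–E: 3.4133 km
B–F: 3.5642 km
B–G: 1.0974 km
C–D: 2.8665 km
C–E: 7.0417 km
C–F: 5.7735 km
C–G: 3.7230 km
D–E: 5.8558 km
D–F: 5.7523 km
D–G: 1.5049 km
E–F: 2.6293 km
E–G: 4.3872 km
F–G: 4.6408 km
Closest pair: B–G at 1.0974 km.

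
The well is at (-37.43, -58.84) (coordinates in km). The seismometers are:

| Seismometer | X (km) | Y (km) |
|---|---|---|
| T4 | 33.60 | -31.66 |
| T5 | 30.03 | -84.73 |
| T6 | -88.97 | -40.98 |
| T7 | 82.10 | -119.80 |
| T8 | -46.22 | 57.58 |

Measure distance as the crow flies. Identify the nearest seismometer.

Distances from (-37.43, -58.84):
T4: √((71.03)² + (27.18)²) = √(5045.2609 + 738.7524) = 76.05 km
T5: √((67.46)² + (-25.89)²) = √(4550.8516 + 670.2921) = 72.26 km
T6: √((-51.54)² + (17.86)²) = √(2656.3716 + 318.9796) = 54.55 km
T7: √((119.53)² + (-60.96)²) = √(14287.4209 + 3716.1216) = 134.18 km
T8: √((-8.79)² + (116.42)²) = √(77.2641 + 13553.6164) = 116.75 km
Minimum: T6 at 54.55 km.

T6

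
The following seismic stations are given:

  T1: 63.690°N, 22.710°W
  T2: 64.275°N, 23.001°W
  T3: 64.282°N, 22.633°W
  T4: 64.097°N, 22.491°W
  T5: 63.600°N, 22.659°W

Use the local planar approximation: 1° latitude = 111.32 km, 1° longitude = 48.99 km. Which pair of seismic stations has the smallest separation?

T1 and T5

Pairwise distances:
T1–T5: √((-0.090·111.32)² + (0.051·48.99)²) = √(100.37635 + 6.24245) = 10.326 km
T2–T3: √((0.007·111.32)² + (0.368·48.99)²) = √(0.60721 + 325.02032) = 18.045 km
T3–T4: √((-0.185·111.32)² + (0.142·48.99)²) = √(424.12107 + 48.39401) = 21.737 km
T2–T4: √((-0.178·111.32)² + (0.510·48.99)²) = √(392.63264 + 624.24523) = 31.889 km
T1–T4: √((0.407·111.32)² + (0.219·48.99)²) = √(2052.74600 + 115.10736) = 46.560 km
T4–T5: √((-0.497·111.32)² + (-0.168·48.99)²) = √(3060.97070 + 67.73817) = 55.935 km
T1–T3: √((0.592·111.32)² + (0.077·48.99)²) = √(4342.99979 + 14.22972) = 66.009 km
T1–T2: √((0.585·111.32)² + (-0.291·48.99)²) = √(4240.90093 + 203.23610) = 66.664 km
T3–T5: √((-0.682·111.32)² + (-0.026·48.99)²) = √(5763.88284 + 1.62241) = 75.931 km
T2–T5: √((-0.675·111.32)² + (0.342·48.99)²) = √(5646.16988 + 280.71595) = 76.986 km
Closest pair: T1–T5 at 10.326 km.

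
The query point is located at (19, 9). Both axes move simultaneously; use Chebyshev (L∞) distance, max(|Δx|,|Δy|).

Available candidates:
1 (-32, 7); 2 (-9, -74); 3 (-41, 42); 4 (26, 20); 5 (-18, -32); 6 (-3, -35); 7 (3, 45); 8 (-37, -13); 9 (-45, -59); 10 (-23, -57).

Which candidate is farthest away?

Distances from (19, 9):
1: max(|-51|, |-2|) = 51
2: max(|-28|, |-83|) = 83
3: max(|-60|, |33|) = 60
4: max(|7|, |11|) = 11
5: max(|-37|, |-41|) = 41
6: max(|-22|, |-44|) = 44
7: max(|-16|, |36|) = 36
8: max(|-56|, |-22|) = 56
9: max(|-64|, |-68|) = 68
10: max(|-42|, |-66|) = 66
Maximum: 2 at 83.

2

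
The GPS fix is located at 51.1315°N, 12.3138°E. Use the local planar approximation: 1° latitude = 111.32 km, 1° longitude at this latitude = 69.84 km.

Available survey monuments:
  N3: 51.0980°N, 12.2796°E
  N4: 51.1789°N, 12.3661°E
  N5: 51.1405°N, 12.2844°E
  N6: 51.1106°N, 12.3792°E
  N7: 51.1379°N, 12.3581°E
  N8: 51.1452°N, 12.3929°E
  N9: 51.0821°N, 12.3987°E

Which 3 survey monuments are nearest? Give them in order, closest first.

N5, N7, N3

Distances from 51.1315°N, 12.3138°E:
N3: 4.4286 km
N4: 6.4175 km
N5: 2.2847 km
N6: 5.1260 km
N7: 3.1749 km
N8: 5.7310 km
N9: 8.0870 km
Sorted: N5 (2.2847 km) < N7 (3.1749 km) < N3 (4.4286 km) < N6 (5.1260 km) < N8 (5.7310 km) < …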